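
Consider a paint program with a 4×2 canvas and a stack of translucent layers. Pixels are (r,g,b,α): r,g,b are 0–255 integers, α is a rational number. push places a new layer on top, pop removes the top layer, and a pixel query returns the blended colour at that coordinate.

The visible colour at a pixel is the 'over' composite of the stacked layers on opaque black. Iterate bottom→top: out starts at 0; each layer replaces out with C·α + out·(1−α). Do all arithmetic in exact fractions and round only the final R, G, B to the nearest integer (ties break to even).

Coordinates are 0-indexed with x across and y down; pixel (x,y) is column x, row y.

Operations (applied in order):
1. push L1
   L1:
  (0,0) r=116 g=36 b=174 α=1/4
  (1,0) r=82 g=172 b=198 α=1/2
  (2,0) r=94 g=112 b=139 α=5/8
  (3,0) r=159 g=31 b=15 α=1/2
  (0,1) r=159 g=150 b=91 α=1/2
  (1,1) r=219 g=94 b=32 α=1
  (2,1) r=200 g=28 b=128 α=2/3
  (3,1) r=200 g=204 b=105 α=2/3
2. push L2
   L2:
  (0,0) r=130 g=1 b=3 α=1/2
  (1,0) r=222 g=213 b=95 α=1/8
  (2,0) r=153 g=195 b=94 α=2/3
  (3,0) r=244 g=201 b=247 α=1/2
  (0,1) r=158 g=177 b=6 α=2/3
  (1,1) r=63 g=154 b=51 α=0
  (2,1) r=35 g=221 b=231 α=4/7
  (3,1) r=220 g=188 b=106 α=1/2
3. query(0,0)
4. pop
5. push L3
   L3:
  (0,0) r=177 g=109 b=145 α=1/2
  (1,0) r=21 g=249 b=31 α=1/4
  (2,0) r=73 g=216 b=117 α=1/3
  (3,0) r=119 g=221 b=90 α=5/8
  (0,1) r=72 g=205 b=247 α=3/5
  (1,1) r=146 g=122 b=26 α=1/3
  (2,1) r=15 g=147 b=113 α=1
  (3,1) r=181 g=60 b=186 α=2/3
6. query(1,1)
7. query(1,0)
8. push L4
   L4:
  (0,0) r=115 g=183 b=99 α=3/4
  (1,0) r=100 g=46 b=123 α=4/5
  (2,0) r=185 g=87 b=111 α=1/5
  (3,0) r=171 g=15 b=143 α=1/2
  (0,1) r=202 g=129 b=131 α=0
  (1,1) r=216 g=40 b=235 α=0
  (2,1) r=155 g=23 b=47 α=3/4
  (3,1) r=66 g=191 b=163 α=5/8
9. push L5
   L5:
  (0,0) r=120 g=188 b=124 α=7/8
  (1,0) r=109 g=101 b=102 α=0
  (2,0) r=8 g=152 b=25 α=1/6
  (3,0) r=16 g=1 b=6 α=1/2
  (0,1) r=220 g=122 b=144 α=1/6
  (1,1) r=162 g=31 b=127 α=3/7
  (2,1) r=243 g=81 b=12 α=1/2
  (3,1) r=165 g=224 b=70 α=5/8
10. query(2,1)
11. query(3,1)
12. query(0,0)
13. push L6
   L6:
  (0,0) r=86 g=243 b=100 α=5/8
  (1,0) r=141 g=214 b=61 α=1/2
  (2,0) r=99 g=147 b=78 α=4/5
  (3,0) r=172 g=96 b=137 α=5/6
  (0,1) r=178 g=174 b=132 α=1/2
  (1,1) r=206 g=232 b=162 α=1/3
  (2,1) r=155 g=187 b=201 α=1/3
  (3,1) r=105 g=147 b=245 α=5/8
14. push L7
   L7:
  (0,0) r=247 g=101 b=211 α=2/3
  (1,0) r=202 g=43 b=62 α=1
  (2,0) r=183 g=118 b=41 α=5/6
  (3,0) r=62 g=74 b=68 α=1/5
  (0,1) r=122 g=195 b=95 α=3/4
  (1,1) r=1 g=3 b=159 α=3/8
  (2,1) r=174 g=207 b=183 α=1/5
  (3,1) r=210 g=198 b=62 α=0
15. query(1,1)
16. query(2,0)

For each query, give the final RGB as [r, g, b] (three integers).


(0,0) stack=L1,L2; from [0,0,0]:
+L1 (α=1/4) → [29, 9, 87/2]
+L2 (α=1/2) → [159/2, 5, 93/4]
→ [80, 5, 23]

(1,1) stack=L1,L3; from [0,0,0]:
+L1 (α=1) → [219, 94, 32]
+L3 (α=1/3) → [584/3, 310/3, 30]
rounded: [195, 103, 30]

(1,0) stack=L1,L3; from [0,0,0]:
L1 α=1/2: [41, 86, 99]
L3 α=1/4: [36, 507/4, 82]
rounded: [36, 127, 82]

(2,1) stack=L1,L3,L4,L5; from [0,0,0]:
+L1 (α=2/3) → [400/3, 56/3, 256/3]
+L3 (α=1) → [15, 147, 113]
+L4 (α=3/4) → [120, 54, 127/2]
+L5 (α=1/2) → [363/2, 135/2, 151/4]
= [182, 68, 38]

at x=3,y=1 over L1,L3,L4,L5:
+L1 (α=2/3) → [400/3, 136, 70]
+L3 (α=2/3) → [1486/9, 256/3, 442/3]
+L4 (α=5/8) → [619/6, 1211/8, 1257/8]
+L5 (α=5/8) → [2269/16, 12593/64, 6571/64]
= [142, 197, 103]

query (0,0) [L1,L3,L4,L5] — begin 0,0,0
+L1 (α=1/4) → [29, 9, 87/2]
+L3 (α=1/2) → [103, 59, 377/4]
+L4 (α=3/4) → [112, 152, 1565/16]
+L5 (α=7/8) → [119, 367/2, 15453/128]
= [119, 184, 121]

(1,1) stack=L1,L3,L4,L5,L6,L7; from [0,0,0]:
after L1 α=1: [219, 94, 32]
after L3 α=1/3: [584/3, 310/3, 30]
after L4 α=0: [584/3, 310/3, 30]
after L5 α=3/7: [542/3, 217/3, 501/7]
after L6 α=1/3: [1702/9, 1130/9, 712/7]
after L7 α=3/8: [8537/72, 5731/72, 6899/56]
→ [119, 80, 123]

(2,0) stack=L1,L3,L4,L5,L6,L7; from [0,0,0]:
after L1 α=5/8: [235/4, 70, 695/8]
after L3 α=1/3: [127/2, 356/3, 1163/12]
after L4 α=1/5: [439/5, 337/3, 1496/15]
after L5 α=1/6: [149/2, 2141/18, 1571/18]
after L6 α=4/5: [941/10, 2545/18, 7187/90]
after L7 α=5/6: [10091/60, 13165/108, 25637/540]
→ [168, 122, 47]


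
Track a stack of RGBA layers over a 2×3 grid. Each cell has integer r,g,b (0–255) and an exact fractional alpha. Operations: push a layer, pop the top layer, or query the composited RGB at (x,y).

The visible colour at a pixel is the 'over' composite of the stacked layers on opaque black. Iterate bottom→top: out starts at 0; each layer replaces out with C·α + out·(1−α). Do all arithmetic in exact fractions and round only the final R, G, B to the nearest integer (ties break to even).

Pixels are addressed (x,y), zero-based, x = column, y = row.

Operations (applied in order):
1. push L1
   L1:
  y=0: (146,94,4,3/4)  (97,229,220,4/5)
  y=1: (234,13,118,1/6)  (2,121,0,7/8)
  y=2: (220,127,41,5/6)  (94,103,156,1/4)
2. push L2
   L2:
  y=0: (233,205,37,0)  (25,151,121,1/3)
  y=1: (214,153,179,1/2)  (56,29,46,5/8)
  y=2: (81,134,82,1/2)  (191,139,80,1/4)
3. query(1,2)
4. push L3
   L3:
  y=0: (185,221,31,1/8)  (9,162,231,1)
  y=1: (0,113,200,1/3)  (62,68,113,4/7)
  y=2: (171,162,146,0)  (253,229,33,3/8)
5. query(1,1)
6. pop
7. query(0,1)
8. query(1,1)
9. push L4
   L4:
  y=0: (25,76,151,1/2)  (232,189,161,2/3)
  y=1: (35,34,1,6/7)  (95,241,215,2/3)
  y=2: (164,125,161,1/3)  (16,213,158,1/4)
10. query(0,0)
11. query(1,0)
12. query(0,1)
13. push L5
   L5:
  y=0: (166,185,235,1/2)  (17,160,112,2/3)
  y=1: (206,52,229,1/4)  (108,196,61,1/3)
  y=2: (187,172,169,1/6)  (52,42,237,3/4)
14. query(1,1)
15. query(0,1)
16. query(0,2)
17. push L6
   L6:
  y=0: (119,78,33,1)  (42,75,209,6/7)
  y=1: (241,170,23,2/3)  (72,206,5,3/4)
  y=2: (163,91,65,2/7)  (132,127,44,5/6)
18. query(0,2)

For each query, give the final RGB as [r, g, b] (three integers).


(1,2) stack=L1,L2; from [0,0,0]:
+L1 (α=1/4) → [47/2, 103/4, 39]
+L2 (α=1/4) → [523/8, 865/16, 197/4]
→ [65, 54, 49]

at x=1,y=1 over L1,L2,L3:
after L1 α=7/8: [7/4, 847/8, 0]
after L2 α=5/8: [1141/32, 3701/64, 115/4]
after L3 α=4/7: [11359/224, 4073/64, 2153/28]
rounded: [51, 64, 77]

(0,1) stack=L1,L2; from [0,0,0]:
after L1 α=1/6: [39, 13/6, 59/3]
after L2 α=1/2: [253/2, 931/12, 298/3]
= [126, 78, 99]

at x=1,y=1 over L1,L2:
+L1 (α=7/8) → [7/4, 847/8, 0]
+L2 (α=5/8) → [1141/32, 3701/64, 115/4]
rounded: [36, 58, 29]

(0,0) stack=L1,L2,L4; from [0,0,0]:
L1 α=3/4: [219/2, 141/2, 3]
L2 α=0: [219/2, 141/2, 3]
L4 α=1/2: [269/4, 293/4, 77]
= [67, 73, 77]

(1,0) stack=L1,L2,L4; from [0,0,0]:
L1 α=4/5: [388/5, 916/5, 176]
L2 α=1/3: [901/15, 2587/15, 473/3]
L4 α=2/3: [7861/45, 8257/45, 1439/9]
= [175, 183, 160]

at x=0,y=1 over L1,L2,L4:
L1 α=1/6: [39, 13/6, 59/3]
L2 α=1/2: [253/2, 931/12, 298/3]
L4 α=6/7: [673/14, 3379/84, 316/21]
→ [48, 40, 15]

at x=1,y=1 over L1,L2,L4,L5:
after L1 α=7/8: [7/4, 847/8, 0]
after L2 α=5/8: [1141/32, 3701/64, 115/4]
after L4 α=2/3: [2407/32, 34549/192, 1835/12]
after L5 α=1/3: [4135/48, 53365/288, 2201/18]
rounded: [86, 185, 122]

query (0,1) [L1,L2,L4,L5] — begin 0,0,0
after L1 α=1/6: [39, 13/6, 59/3]
after L2 α=1/2: [253/2, 931/12, 298/3]
after L4 α=6/7: [673/14, 3379/84, 316/21]
after L5 α=1/4: [4903/56, 4835/112, 1919/28]
rounded: [88, 43, 69]

query (0,2) [L1,L2,L4,L5] — begin 0,0,0
L1 α=5/6: [550/3, 635/6, 205/6]
L2 α=1/2: [793/6, 1439/12, 697/12]
L4 α=1/3: [1285/9, 2189/18, 1663/18]
L5 α=1/6: [4054/27, 14041/108, 11357/108]
rounded: [150, 130, 105]

query (0,2) [L1,L2,L4,L5,L6] — begin 0,0,0
L1 α=5/6: [550/3, 635/6, 205/6]
L2 α=1/2: [793/6, 1439/12, 697/12]
L4 α=1/3: [1285/9, 2189/18, 1663/18]
L5 α=1/6: [4054/27, 14041/108, 11357/108]
L6 α=2/7: [29072/189, 89861/756, 70825/756]
→ [154, 119, 94]


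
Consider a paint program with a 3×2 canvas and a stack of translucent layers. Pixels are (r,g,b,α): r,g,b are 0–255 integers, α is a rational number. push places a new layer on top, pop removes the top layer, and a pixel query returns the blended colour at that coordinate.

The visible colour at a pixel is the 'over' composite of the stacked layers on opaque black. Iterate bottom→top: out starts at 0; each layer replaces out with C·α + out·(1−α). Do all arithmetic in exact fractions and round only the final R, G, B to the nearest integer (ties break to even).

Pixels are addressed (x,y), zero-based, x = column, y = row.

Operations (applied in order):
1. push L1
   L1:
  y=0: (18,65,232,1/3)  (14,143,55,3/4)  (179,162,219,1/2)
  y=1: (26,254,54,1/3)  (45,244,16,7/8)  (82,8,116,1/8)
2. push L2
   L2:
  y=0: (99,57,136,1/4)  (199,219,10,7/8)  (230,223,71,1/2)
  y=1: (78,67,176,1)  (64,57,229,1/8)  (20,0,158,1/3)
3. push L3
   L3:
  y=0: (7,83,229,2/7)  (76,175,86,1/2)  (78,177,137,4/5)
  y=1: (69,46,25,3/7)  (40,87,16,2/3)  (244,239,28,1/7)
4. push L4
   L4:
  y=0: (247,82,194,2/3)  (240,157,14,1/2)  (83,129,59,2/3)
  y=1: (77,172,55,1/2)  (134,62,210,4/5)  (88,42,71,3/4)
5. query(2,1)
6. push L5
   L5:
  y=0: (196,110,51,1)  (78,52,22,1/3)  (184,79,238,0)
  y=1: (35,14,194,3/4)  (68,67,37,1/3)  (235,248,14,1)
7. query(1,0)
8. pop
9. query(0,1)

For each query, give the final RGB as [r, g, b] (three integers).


at x=2,y=1 over L1,L2,L3,L4:
after L1 α=1/8: [41/4, 1, 29/2]
after L2 α=1/3: [27/2, 2/3, 187/3]
after L3 α=1/7: [325/7, 243/7, 402/7]
after L4 α=3/4: [2173/28, 1125/28, 1893/28]
rounded: [78, 40, 68]

query (1,0) [L1,L2,L3,L4,L5] — begin 0,0,0
L1 α=3/4: [21/2, 429/4, 165/4]
L2 α=7/8: [2807/16, 6561/32, 445/32]
L3 α=1/2: [4023/32, 12161/64, 3197/64]
L4 α=1/2: [11703/64, 22209/128, 4093/128]
L5 α=1/3: [4733/32, 25537/192, 5501/192]
rounded: [148, 133, 29]

query (0,1) [L1,L2,L3,L4] — begin 0,0,0
L1 α=1/3: [26/3, 254/3, 18]
L2 α=1: [78, 67, 176]
L3 α=3/7: [519/7, 58, 779/7]
L4 α=1/2: [529/7, 115, 582/7]
rounded: [76, 115, 83]


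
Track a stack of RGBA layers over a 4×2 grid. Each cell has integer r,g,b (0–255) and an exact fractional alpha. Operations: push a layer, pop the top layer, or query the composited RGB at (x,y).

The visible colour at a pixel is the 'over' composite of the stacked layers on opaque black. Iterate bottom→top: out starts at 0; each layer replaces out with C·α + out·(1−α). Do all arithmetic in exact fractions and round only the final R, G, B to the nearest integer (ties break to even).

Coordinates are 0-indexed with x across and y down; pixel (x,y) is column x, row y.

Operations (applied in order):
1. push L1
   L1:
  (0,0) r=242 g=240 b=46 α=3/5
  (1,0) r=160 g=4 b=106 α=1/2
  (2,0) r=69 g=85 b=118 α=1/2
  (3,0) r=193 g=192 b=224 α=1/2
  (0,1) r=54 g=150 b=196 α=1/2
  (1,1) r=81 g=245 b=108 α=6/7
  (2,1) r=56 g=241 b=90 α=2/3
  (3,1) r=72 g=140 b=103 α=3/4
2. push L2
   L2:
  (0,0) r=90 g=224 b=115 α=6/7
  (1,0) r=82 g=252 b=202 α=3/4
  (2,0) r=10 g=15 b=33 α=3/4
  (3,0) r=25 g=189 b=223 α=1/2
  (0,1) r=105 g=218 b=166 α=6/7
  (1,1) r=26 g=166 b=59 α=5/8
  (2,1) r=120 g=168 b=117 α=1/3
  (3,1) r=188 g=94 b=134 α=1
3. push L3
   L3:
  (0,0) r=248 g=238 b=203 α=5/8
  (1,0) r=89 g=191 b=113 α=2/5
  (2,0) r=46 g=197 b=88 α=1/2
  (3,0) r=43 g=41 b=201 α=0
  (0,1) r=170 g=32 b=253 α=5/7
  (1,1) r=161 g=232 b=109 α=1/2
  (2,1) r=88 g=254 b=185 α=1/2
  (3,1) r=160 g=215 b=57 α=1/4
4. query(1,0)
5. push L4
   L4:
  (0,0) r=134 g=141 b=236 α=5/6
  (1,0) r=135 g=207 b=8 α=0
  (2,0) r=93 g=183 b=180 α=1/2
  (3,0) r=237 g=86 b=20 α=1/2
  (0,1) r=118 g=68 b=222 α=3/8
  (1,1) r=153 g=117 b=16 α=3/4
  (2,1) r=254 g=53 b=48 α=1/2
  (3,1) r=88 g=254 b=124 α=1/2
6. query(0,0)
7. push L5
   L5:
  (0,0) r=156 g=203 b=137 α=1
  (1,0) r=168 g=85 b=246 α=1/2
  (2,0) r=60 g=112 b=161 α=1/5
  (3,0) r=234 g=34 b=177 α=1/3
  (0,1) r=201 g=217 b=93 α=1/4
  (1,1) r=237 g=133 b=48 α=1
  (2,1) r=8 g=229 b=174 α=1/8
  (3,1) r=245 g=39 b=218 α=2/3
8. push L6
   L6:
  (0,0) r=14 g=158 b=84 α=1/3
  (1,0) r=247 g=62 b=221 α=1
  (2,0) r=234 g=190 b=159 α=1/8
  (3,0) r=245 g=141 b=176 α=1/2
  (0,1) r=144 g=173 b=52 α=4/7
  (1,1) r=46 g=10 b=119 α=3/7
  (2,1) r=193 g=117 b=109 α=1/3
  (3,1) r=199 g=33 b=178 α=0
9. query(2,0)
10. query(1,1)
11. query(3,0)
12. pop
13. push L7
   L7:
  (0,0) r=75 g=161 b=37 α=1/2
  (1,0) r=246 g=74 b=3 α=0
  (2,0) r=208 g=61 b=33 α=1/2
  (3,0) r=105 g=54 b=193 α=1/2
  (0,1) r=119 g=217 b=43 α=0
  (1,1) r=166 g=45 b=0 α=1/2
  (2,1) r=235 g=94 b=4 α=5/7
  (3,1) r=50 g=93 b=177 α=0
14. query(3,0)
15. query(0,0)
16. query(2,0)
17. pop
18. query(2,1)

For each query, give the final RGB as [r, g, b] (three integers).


(1,0) stack=L1,L2,L3; from [0,0,0]:
+L1 (α=1/2) → [80, 2, 53]
+L2 (α=3/4) → [163/2, 379/2, 659/4]
+L3 (α=2/5) → [169/2, 1901/10, 2881/20]
= [84, 190, 144]

query (0,0) [L1,L2,L3,L4] — begin 0,0,0
L1 α=3/5: [726/5, 144, 138/5]
L2 α=6/7: [3426/35, 1488/7, 3588/35]
L3 α=5/8: [26839/140, 6397/28, 46289/280]
L4 α=5/6: [40213/280, 26137/168, 125563/560]
→ [144, 156, 224]

(2,0) stack=L1,L2,L3,L4,L5,L6; from [0,0,0]:
L1 α=1/2: [69/2, 85/2, 59]
L2 α=3/4: [129/8, 175/8, 79/2]
L3 α=1/2: [497/16, 1751/16, 255/4]
L4 α=1/2: [1985/32, 4679/32, 975/8]
L5 α=1/5: [493/8, 1115/8, 1297/10]
L6 α=1/8: [5323/64, 9325/64, 10669/80]
rounded: [83, 146, 133]

at x=1,y=1 over L1,L2,L3,L4,L5,L6:
+L1 (α=6/7) → [486/7, 210, 648/7]
+L2 (α=5/8) → [296/7, 365/2, 4009/56]
+L3 (α=1/2) → [1423/14, 829/4, 10113/112]
+L4 (α=3/4) → [7849/56, 2233/16, 15489/448]
+L5 (α=1) → [237, 133, 48]
+L6 (α=3/7) → [1086/7, 562/7, 549/7]
= [155, 80, 78]

at x=3,y=0 over L1,L2,L3,L4,L5,L6:
L1 α=1/2: [193/2, 96, 112]
L2 α=1/2: [243/4, 285/2, 335/2]
L3 α=0: [243/4, 285/2, 335/2]
L4 α=1/2: [1191/8, 457/4, 375/4]
L5 α=1/3: [709/4, 175/2, 243/2]
L6 α=1/2: [1689/8, 457/4, 595/4]
rounded: [211, 114, 149]

query (3,0) [L1,L2,L3,L4,L5,L7] — begin 0,0,0
L1 α=1/2: [193/2, 96, 112]
L2 α=1/2: [243/4, 285/2, 335/2]
L3 α=0: [243/4, 285/2, 335/2]
L4 α=1/2: [1191/8, 457/4, 375/4]
L5 α=1/3: [709/4, 175/2, 243/2]
L7 α=1/2: [1129/8, 283/4, 629/4]
rounded: [141, 71, 157]

at x=0,y=0 over L1,L2,L3,L4,L5,L7:
after L1 α=3/5: [726/5, 144, 138/5]
after L2 α=6/7: [3426/35, 1488/7, 3588/35]
after L3 α=5/8: [26839/140, 6397/28, 46289/280]
after L4 α=5/6: [40213/280, 26137/168, 125563/560]
after L5 α=1: [156, 203, 137]
after L7 α=1/2: [231/2, 182, 87]
rounded: [116, 182, 87]

query (2,0) [L1,L2,L3,L4,L5,L7] — begin 0,0,0
+L1 (α=1/2) → [69/2, 85/2, 59]
+L2 (α=3/4) → [129/8, 175/8, 79/2]
+L3 (α=1/2) → [497/16, 1751/16, 255/4]
+L4 (α=1/2) → [1985/32, 4679/32, 975/8]
+L5 (α=1/5) → [493/8, 1115/8, 1297/10]
+L7 (α=1/2) → [2157/16, 1603/16, 1627/20]
= [135, 100, 81]

query (2,1) [L1,L2,L3,L4,L5] — begin 0,0,0
L1 α=2/3: [112/3, 482/3, 60]
L2 α=1/3: [584/9, 1468/9, 79]
L3 α=1/2: [688/9, 1877/9, 132]
L4 α=1/2: [1487/9, 1177/9, 90]
L5 α=1/8: [10481/72, 2575/18, 201/2]
→ [146, 143, 100]


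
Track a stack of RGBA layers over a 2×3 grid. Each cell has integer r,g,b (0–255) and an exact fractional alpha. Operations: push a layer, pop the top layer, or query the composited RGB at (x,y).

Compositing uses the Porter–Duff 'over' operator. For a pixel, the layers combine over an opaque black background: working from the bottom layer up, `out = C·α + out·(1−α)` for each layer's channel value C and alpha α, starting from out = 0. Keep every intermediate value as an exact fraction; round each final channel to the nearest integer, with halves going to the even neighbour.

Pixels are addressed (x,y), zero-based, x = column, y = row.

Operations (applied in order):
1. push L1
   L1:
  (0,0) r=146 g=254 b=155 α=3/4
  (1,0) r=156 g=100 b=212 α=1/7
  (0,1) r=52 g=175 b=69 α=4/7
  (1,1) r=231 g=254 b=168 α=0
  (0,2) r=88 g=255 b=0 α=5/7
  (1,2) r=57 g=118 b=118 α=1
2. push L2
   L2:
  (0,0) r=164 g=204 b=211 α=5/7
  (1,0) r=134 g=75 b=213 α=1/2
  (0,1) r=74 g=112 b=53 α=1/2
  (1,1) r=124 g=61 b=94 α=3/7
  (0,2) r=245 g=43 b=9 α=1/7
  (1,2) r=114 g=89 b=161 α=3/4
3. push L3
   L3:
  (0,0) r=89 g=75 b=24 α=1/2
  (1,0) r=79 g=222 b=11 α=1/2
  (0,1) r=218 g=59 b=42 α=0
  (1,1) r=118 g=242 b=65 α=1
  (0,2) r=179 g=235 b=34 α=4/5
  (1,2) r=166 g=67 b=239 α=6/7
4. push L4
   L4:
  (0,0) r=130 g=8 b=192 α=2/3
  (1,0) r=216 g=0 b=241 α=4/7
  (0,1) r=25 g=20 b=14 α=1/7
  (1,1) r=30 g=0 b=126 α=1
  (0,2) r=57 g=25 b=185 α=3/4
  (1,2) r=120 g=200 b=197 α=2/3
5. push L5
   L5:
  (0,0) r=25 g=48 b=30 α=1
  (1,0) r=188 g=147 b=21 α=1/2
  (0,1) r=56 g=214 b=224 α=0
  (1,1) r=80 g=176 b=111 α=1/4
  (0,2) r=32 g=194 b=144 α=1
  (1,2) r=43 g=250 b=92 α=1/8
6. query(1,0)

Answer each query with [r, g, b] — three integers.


at x=1,y=0 over L1,L2,L3,L4,L5:
+L1 (α=1/7) → [156/7, 100/7, 212/7]
+L2 (α=1/2) → [547/7, 625/14, 1703/14]
+L3 (α=1/2) → [550/7, 3733/28, 1857/28]
+L4 (α=4/7) → [7698/49, 11199/196, 32563/196]
+L5 (α=1/2) → [8455/49, 40011/392, 36679/392]
rounded: [173, 102, 94]


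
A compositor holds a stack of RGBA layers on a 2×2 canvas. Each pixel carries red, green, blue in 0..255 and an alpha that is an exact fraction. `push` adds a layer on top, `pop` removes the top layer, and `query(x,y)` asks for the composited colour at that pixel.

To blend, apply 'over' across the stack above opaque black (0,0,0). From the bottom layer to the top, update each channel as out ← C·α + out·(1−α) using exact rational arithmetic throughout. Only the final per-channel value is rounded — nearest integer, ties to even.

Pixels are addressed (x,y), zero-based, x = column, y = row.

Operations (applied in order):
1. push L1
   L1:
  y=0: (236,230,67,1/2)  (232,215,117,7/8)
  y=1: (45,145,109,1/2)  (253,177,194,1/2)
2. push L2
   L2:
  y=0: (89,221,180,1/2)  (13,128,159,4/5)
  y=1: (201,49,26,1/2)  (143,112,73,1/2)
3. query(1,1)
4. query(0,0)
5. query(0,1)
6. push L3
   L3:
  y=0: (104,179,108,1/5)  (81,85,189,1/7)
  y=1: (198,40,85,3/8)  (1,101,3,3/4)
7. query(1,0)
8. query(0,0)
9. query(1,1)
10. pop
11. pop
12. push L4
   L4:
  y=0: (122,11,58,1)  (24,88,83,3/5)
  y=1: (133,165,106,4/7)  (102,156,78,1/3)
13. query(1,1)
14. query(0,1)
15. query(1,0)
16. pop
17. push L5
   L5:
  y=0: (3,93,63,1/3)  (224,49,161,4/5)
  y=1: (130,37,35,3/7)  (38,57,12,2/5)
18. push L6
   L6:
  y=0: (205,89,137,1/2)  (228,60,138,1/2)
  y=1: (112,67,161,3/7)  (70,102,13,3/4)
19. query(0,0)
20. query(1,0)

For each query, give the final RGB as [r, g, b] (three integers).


at x=1,y=1 over L1,L2:
L1 α=1/2: [253/2, 177/2, 97]
L2 α=1/2: [539/4, 401/4, 85]
rounded: [135, 100, 85]

at x=0,y=0 over L1,L2:
L1 α=1/2: [118, 115, 67/2]
L2 α=1/2: [207/2, 168, 427/4]
= [104, 168, 107]

at x=0,y=1 over L1,L2:
L1 α=1/2: [45/2, 145/2, 109/2]
L2 α=1/2: [447/4, 243/4, 161/4]
rounded: [112, 61, 40]

(1,0) stack=L1,L2,L3; from [0,0,0]:
L1 α=7/8: [203, 1505/8, 819/8]
L2 α=4/5: [51, 5601/40, 5907/40]
L3 α=1/7: [387/7, 18503/140, 21501/140]
→ [55, 132, 154]

query (0,0) [L1,L2,L3] — begin 0,0,0
+L1 (α=1/2) → [118, 115, 67/2]
+L2 (α=1/2) → [207/2, 168, 427/4]
+L3 (α=1/5) → [518/5, 851/5, 107]
→ [104, 170, 107]

at x=1,y=1 over L1,L2,L3:
+L1 (α=1/2) → [253/2, 177/2, 97]
+L2 (α=1/2) → [539/4, 401/4, 85]
+L3 (α=3/4) → [551/16, 1613/16, 47/2]
→ [34, 101, 24]

(1,1) stack=L1,L4; from [0,0,0]:
L1 α=1/2: [253/2, 177/2, 97]
L4 α=1/3: [355/3, 111, 272/3]
rounded: [118, 111, 91]

(0,1) stack=L1,L4; from [0,0,0]:
+L1 (α=1/2) → [45/2, 145/2, 109/2]
+L4 (α=4/7) → [1199/14, 1755/14, 1175/14]
= [86, 125, 84]

query (1,0) [L1,L4] — begin 0,0,0
L1 α=7/8: [203, 1505/8, 819/8]
L4 α=3/5: [478/5, 2561/20, 363/4]
= [96, 128, 91]

query (0,0) [L1,L5,L6] — begin 0,0,0
after L1 α=1/2: [118, 115, 67/2]
after L5 α=1/3: [239/3, 323/3, 130/3]
after L6 α=1/2: [427/3, 295/3, 541/6]
rounded: [142, 98, 90]

query (1,0) [L1,L5,L6] — begin 0,0,0
L1 α=7/8: [203, 1505/8, 819/8]
L5 α=4/5: [1099/5, 3073/40, 5971/40]
L6 α=1/2: [2239/10, 5473/80, 11491/80]
= [224, 68, 144]


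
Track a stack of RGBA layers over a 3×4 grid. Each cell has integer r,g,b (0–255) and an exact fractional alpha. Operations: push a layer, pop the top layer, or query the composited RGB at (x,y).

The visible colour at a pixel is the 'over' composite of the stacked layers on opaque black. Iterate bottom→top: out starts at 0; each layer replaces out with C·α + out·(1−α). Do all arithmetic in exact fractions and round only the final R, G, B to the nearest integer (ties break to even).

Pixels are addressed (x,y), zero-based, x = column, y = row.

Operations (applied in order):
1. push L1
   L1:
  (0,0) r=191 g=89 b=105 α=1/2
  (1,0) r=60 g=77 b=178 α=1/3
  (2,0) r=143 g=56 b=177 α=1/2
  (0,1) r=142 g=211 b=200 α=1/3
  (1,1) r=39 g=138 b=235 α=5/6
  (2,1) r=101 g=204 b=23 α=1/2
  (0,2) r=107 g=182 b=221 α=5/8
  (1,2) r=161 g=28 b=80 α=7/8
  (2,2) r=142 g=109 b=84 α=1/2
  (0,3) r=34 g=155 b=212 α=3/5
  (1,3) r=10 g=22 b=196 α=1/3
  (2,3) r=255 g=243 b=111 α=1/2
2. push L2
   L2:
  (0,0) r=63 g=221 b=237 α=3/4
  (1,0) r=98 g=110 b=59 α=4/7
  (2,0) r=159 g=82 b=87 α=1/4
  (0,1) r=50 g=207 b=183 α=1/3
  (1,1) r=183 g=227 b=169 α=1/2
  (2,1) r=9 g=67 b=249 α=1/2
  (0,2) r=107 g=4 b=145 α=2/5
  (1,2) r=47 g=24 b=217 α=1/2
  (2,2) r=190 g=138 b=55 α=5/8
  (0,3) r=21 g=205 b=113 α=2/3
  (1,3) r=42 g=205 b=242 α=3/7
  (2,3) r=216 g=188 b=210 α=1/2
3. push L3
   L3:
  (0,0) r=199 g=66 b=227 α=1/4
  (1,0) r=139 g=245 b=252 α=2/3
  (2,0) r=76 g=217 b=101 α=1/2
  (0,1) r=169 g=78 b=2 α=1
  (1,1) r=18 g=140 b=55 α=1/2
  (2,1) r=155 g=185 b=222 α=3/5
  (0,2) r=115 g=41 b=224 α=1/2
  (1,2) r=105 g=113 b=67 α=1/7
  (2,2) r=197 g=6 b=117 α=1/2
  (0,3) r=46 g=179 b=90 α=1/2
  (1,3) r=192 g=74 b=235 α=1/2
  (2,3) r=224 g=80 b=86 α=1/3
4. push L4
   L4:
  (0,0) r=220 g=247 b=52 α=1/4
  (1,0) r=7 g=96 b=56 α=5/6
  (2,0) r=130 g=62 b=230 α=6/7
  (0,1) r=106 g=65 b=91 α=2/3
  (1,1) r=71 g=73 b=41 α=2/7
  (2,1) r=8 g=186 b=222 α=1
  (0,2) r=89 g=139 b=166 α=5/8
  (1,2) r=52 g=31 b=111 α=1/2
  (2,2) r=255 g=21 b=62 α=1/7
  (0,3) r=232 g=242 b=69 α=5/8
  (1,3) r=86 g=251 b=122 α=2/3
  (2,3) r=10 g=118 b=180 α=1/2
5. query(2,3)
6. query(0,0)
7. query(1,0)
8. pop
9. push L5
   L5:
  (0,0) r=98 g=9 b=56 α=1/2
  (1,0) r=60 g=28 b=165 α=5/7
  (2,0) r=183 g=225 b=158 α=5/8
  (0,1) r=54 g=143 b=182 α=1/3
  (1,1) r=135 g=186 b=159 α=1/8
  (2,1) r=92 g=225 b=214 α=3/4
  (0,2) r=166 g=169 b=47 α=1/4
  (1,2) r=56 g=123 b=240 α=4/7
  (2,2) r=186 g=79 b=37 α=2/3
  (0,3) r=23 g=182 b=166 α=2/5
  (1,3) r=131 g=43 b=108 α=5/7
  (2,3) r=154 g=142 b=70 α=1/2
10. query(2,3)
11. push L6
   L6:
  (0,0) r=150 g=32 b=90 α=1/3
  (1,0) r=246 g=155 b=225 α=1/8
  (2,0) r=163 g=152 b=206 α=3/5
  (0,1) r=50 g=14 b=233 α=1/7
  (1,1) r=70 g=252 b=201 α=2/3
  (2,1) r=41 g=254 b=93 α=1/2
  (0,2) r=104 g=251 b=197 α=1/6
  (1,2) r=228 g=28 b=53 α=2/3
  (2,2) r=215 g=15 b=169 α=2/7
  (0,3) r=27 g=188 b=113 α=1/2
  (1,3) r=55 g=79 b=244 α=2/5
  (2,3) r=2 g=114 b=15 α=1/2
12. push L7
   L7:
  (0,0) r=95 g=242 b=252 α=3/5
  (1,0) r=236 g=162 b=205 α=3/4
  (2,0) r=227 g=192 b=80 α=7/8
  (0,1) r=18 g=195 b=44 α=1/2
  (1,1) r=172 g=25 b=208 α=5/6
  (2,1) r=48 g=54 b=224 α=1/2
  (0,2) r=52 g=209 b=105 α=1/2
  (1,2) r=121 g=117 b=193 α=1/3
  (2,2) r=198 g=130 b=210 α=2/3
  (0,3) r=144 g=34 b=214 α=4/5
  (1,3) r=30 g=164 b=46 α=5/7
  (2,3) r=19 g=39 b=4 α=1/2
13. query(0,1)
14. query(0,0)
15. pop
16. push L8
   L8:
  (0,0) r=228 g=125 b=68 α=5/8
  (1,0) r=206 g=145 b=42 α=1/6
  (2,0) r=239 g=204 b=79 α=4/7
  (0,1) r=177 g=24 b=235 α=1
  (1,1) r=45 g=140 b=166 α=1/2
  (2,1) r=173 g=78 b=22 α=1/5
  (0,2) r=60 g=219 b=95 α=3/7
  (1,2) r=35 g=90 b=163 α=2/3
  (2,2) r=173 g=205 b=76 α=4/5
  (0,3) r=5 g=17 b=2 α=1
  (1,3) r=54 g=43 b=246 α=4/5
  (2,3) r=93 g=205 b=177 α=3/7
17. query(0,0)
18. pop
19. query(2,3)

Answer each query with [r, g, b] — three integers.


(2,3) stack=L1,L2,L3,L4; from [0,0,0]:
L1 α=1/2: [255/2, 243/2, 111/2]
L2 α=1/2: [687/4, 619/4, 531/4]
L3 α=1/3: [1135/6, 779/6, 703/6]
L4 α=1/2: [1195/12, 1487/12, 1783/12]
= [100, 124, 149]

query (0,0) [L1,L2,L3,L4] — begin 0,0,0
after L1 α=1/2: [191/2, 89/2, 105/2]
after L2 α=3/4: [569/8, 1415/8, 1527/8]
after L3 α=1/4: [3299/32, 4773/32, 6397/32]
after L4 α=1/4: [16937/128, 22223/128, 20855/128]
→ [132, 174, 163]

query (1,0) [L1,L2,L3,L4] — begin 0,0,0
L1 α=1/3: [20, 77/3, 178/3]
L2 α=4/7: [452/7, 517/7, 414/7]
L3 α=2/3: [2398/21, 3947/21, 1314/7]
L4 α=5/6: [3133/126, 14027/126, 1637/21]
→ [25, 111, 78]

at x=2,y=3 over L1,L2,L3,L5:
L1 α=1/2: [255/2, 243/2, 111/2]
L2 α=1/2: [687/4, 619/4, 531/4]
L3 α=1/3: [1135/6, 779/6, 703/6]
L5 α=1/2: [2059/12, 1631/12, 1123/12]
rounded: [172, 136, 94]

at x=0,y=1 over L1,L2,L3,L5,L6,L7:
after L1 α=1/3: [142/3, 211/3, 200/3]
after L2 α=1/3: [434/9, 1043/9, 949/9]
after L3 α=1: [169, 78, 2]
after L5 α=1/3: [392/3, 299/3, 62]
after L6 α=1/7: [834/7, 612/7, 605/7]
after L7 α=1/2: [480/7, 1977/14, 913/14]
→ [69, 141, 65]

(0,0) stack=L1,L2,L3,L5,L6,L7; from [0,0,0]:
L1 α=1/2: [191/2, 89/2, 105/2]
L2 α=3/4: [569/8, 1415/8, 1527/8]
L3 α=1/4: [3299/32, 4773/32, 6397/32]
L5 α=1/2: [6435/64, 5061/64, 8189/64]
L6 α=1/3: [3745/32, 6085/96, 11069/96]
L7 α=3/5: [1661/16, 40933/240, 47357/240]
= [104, 171, 197]

(0,0) stack=L1,L2,L3,L5,L6,L8; from [0,0,0]:
+L1 (α=1/2) → [191/2, 89/2, 105/2]
+L2 (α=3/4) → [569/8, 1415/8, 1527/8]
+L3 (α=1/4) → [3299/32, 4773/32, 6397/32]
+L5 (α=1/2) → [6435/64, 5061/64, 8189/64]
+L6 (α=1/3) → [3745/32, 6085/96, 11069/96]
+L8 (α=5/8) → [47715/256, 26085/256, 21949/256]
rounded: [186, 102, 86]

(2,3) stack=L1,L2,L3,L5,L6; from [0,0,0]:
after L1 α=1/2: [255/2, 243/2, 111/2]
after L2 α=1/2: [687/4, 619/4, 531/4]
after L3 α=1/3: [1135/6, 779/6, 703/6]
after L5 α=1/2: [2059/12, 1631/12, 1123/12]
after L6 α=1/2: [2083/24, 2999/24, 1303/24]
rounded: [87, 125, 54]


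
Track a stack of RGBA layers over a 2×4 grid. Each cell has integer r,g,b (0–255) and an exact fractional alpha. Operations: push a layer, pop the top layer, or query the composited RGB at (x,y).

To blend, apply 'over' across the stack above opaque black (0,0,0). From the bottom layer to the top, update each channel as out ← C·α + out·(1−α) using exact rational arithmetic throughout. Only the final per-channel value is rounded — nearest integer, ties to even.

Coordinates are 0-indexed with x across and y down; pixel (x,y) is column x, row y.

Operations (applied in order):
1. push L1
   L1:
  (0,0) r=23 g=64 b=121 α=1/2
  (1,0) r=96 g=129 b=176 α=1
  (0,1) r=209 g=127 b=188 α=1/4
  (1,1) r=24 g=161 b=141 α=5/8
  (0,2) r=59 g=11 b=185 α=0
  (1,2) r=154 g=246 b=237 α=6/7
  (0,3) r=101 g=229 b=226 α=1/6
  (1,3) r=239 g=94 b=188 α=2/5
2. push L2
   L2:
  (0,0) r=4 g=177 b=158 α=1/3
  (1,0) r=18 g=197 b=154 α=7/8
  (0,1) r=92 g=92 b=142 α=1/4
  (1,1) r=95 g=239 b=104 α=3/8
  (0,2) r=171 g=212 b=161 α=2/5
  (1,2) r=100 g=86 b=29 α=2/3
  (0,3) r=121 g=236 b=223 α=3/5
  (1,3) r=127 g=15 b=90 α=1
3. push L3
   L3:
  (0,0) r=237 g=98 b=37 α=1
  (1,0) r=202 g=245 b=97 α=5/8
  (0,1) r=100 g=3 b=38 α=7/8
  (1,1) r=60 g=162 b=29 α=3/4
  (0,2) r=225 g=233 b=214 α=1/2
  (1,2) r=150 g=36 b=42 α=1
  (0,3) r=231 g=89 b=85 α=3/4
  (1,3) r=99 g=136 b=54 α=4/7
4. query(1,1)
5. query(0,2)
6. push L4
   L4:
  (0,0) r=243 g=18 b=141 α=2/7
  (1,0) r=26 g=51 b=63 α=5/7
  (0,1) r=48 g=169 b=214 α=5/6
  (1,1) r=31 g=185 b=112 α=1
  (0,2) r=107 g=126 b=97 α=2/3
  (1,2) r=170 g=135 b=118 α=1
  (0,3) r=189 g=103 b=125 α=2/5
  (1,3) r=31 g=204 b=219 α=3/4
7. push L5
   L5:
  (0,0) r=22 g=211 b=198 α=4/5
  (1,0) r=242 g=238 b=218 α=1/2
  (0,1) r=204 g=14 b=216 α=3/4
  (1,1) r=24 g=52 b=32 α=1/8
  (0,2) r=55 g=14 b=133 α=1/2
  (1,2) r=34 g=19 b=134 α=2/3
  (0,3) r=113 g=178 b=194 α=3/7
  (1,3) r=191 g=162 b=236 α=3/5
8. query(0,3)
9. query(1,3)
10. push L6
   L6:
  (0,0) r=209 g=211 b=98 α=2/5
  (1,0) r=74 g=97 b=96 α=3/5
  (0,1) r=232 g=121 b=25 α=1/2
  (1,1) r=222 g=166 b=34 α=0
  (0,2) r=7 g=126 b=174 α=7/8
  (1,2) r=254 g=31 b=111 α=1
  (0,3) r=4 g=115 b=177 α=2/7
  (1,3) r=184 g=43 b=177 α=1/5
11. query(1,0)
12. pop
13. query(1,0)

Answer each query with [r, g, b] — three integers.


(1,1) stack=L1,L2,L3; from [0,0,0]:
L1 α=5/8: [15, 805/8, 705/8]
L2 α=3/8: [45, 9761/64, 6021/64]
L3 α=3/4: [225/4, 40865/256, 11589/256]
= [56, 160, 45]

(0,2) stack=L1,L2,L3; from [0,0,0]:
+L1 (α=0) → [0, 0, 0]
+L2 (α=2/5) → [342/5, 424/5, 322/5]
+L3 (α=1/2) → [1467/10, 1589/10, 696/5]
= [147, 159, 139]

query (0,3) [L1,L2,L3,L4,L5] — begin 0,0,0
+L1 (α=1/6) → [101/6, 229/6, 113/3]
+L2 (α=3/5) → [238/3, 2353/15, 2233/15]
+L3 (α=3/4) → [2317/12, 3179/30, 3029/30]
+L4 (α=2/5) → [3829/20, 5239/50, 5529/50]
+L5 (α=3/7) → [5524/35, 3404/25, 25608/175]
rounded: [158, 136, 146]

at x=1,y=3 over L1,L2,L3,L4,L5:
+L1 (α=2/5) → [478/5, 188/5, 376/5]
+L2 (α=1) → [127, 15, 90]
+L3 (α=4/7) → [111, 589/7, 486/7]
+L4 (α=3/4) → [51, 4873/28, 5085/28]
+L5 (α=3/5) → [135, 11677/70, 14997/70]
= [135, 167, 214]

at x=1,y=0 over L1,L2,L3,L4,L5,L6:
+L1 (α=1) → [96, 129, 176]
+L2 (α=7/8) → [111/4, 377/2, 627/4]
+L3 (α=5/8) → [4373/32, 3581/16, 3821/32]
+L4 (α=5/7) → [6453/112, 803/8, 8861/112]
+L5 (α=1/2) → [33557/224, 2707/16, 33277/224]
+L6 (α=3/5) → [58421/560, 1007/8, 65533/560]
rounded: [104, 126, 117]

(1,0) stack=L1,L2,L3,L4,L5; from [0,0,0]:
+L1 (α=1) → [96, 129, 176]
+L2 (α=7/8) → [111/4, 377/2, 627/4]
+L3 (α=5/8) → [4373/32, 3581/16, 3821/32]
+L4 (α=5/7) → [6453/112, 803/8, 8861/112]
+L5 (α=1/2) → [33557/224, 2707/16, 33277/224]
rounded: [150, 169, 149]


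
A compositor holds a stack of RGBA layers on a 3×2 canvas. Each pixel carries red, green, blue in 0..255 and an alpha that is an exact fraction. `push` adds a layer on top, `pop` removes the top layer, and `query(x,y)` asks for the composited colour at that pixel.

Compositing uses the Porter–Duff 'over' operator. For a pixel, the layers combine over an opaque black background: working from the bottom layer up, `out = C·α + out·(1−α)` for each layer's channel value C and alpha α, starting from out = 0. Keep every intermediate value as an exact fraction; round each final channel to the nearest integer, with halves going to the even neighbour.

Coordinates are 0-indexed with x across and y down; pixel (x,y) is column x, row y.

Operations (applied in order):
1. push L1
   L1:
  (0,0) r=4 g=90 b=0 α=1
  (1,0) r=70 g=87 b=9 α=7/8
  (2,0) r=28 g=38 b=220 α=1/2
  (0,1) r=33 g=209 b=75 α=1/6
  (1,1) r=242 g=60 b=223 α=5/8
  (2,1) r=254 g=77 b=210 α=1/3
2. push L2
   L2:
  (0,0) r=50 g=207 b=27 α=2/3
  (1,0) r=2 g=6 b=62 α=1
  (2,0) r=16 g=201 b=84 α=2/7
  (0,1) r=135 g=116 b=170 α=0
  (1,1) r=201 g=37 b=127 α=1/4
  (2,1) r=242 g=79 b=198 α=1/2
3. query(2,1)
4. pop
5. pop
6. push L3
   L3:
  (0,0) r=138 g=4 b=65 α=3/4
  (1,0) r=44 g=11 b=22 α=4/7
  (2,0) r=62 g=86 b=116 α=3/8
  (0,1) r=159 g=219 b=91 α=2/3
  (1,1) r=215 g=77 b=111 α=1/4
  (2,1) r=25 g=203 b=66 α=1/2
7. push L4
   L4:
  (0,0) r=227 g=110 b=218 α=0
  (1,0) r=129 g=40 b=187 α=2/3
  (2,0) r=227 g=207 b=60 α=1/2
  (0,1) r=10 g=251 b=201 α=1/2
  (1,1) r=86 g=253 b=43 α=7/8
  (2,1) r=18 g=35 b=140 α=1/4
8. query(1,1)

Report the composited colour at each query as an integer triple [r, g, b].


at x=2,y=1 over L1,L2:
+L1 (α=1/3) → [254/3, 77/3, 70]
+L2 (α=1/2) → [490/3, 157/3, 134]
= [163, 52, 134]

query (1,1) [L3,L4] — begin 0,0,0
+L3 (α=1/4) → [215/4, 77/4, 111/4]
+L4 (α=7/8) → [2623/32, 7161/32, 1315/32]
→ [82, 224, 41]


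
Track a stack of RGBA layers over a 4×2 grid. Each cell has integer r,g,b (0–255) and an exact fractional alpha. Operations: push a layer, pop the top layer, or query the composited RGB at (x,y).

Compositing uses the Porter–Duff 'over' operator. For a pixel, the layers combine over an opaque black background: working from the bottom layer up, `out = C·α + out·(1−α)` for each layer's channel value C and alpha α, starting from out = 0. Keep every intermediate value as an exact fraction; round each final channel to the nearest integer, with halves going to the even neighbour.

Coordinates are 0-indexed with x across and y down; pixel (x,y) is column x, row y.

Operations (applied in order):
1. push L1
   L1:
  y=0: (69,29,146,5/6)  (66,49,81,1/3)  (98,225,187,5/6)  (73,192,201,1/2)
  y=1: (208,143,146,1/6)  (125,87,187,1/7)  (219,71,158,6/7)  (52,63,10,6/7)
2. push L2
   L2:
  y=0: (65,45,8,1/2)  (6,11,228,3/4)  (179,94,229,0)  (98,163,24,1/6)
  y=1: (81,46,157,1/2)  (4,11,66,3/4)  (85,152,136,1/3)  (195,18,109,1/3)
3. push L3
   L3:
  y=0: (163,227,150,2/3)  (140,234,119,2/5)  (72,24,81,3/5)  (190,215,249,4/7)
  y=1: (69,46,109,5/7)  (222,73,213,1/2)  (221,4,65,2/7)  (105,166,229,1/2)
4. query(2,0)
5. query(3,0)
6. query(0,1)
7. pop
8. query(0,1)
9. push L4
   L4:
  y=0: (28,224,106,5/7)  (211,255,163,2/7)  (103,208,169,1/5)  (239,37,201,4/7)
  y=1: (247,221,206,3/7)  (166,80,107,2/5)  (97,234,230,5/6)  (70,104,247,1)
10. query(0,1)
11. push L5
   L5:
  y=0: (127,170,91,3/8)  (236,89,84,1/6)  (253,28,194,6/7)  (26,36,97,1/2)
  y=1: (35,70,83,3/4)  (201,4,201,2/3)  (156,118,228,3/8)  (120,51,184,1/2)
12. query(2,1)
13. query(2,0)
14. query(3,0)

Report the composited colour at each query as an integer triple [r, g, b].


query (2,0) [L1,L2,L3] — begin 0,0,0
+L1 (α=5/6) → [245/3, 375/2, 935/6]
+L2 (α=0) → [245/3, 375/2, 935/6]
+L3 (α=3/5) → [1138/15, 447/5, 1664/15]
→ [76, 89, 111]

query (3,0) [L1,L2,L3] — begin 0,0,0
+L1 (α=1/2) → [73/2, 96, 201/2]
+L2 (α=1/6) → [187/4, 643/6, 351/4]
+L3 (α=4/7) → [3601/28, 2363/14, 5037/28]
rounded: [129, 169, 180]

query (0,1) [L1,L2,L3] — begin 0,0,0
after L1 α=1/6: [104/3, 143/6, 73/3]
after L2 α=1/2: [347/6, 419/12, 272/3]
after L3 α=5/7: [1382/21, 257/6, 2179/21]
= [66, 43, 104]

(0,1) stack=L1,L2; from [0,0,0]:
+L1 (α=1/6) → [104/3, 143/6, 73/3]
+L2 (α=1/2) → [347/6, 419/12, 272/3]
rounded: [58, 35, 91]

at x=0,y=1 over L1,L2,L4:
+L1 (α=1/6) → [104/3, 143/6, 73/3]
+L2 (α=1/2) → [347/6, 419/12, 272/3]
+L4 (α=3/7) → [2917/21, 344/3, 2942/21]
= [139, 115, 140]

(2,1) stack=L1,L2,L4,L5; from [0,0,0]:
+L1 (α=6/7) → [1314/7, 426/7, 948/7]
+L2 (α=1/3) → [3223/21, 1916/21, 2848/21]
+L4 (α=5/6) → [6704/63, 13243/63, 13499/63]
+L5 (α=3/8) → [15751/126, 88517/504, 110587/504]
rounded: [125, 176, 219]

(2,0) stack=L1,L2,L4,L5; from [0,0,0]:
after L1 α=5/6: [245/3, 375/2, 935/6]
after L2 α=0: [245/3, 375/2, 935/6]
after L4 α=1/5: [1289/15, 958/5, 2377/15]
after L5 α=6/7: [3437/15, 1798/35, 19837/105]
rounded: [229, 51, 189]

(3,0) stack=L1,L2,L4,L5; from [0,0,0]:
after L1 α=1/2: [73/2, 96, 201/2]
after L2 α=1/6: [187/4, 643/6, 351/4]
after L4 α=4/7: [4385/28, 939/14, 4269/28]
after L5 α=1/2: [5113/56, 1443/28, 6985/56]
→ [91, 52, 125]


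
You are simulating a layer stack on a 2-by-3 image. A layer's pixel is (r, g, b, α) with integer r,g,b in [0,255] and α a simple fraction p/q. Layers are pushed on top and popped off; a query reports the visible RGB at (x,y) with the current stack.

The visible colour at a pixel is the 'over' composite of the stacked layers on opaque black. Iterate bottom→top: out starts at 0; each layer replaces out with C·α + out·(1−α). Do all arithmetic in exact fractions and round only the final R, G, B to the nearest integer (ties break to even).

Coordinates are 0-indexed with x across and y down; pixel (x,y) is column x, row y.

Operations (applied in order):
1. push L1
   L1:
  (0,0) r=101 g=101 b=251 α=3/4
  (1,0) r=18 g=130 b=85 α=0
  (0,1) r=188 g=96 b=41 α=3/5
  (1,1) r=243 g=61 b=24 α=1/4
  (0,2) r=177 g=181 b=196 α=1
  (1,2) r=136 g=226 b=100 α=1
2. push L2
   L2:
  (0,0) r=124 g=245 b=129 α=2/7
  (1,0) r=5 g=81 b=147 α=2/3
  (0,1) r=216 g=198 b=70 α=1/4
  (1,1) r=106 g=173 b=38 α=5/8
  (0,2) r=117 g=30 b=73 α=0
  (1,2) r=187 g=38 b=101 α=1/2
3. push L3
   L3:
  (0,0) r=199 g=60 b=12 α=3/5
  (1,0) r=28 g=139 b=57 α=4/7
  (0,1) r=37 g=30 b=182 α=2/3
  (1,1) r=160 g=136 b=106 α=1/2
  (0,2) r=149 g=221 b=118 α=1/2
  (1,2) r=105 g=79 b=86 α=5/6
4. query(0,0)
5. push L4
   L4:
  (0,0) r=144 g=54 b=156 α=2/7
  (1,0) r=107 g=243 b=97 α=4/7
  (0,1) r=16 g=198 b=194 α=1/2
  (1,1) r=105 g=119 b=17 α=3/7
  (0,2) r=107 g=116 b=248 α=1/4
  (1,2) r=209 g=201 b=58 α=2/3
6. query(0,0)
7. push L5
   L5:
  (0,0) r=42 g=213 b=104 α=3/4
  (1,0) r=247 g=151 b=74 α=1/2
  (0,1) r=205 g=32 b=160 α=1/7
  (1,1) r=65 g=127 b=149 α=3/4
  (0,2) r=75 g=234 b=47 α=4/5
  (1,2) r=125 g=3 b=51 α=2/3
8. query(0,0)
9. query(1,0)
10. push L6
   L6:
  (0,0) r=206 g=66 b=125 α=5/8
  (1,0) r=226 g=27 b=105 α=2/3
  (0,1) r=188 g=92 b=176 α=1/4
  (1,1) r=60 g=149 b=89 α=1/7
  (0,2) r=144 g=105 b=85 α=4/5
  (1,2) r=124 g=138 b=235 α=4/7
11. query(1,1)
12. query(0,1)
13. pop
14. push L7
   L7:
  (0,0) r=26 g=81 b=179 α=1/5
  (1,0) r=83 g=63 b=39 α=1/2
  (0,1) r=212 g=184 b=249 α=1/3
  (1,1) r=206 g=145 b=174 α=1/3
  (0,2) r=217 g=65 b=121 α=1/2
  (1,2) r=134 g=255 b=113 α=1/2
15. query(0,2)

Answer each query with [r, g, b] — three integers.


query (0,0) [L1,L2,L3] — begin 0,0,0
L1 α=3/4: [303/4, 303/4, 753/4]
L2 α=2/7: [2507/28, 3475/28, 4797/28]
L3 α=3/5: [2173/14, 1199/14, 5301/70]
→ [155, 86, 76]

at x=0,y=0 over L1,L2,L3,L4:
L1 α=3/4: [303/4, 303/4, 753/4]
L2 α=2/7: [2507/28, 3475/28, 4797/28]
L3 α=3/5: [2173/14, 1199/14, 5301/70]
L4 α=2/7: [14897/98, 7507/98, 9669/98]
rounded: [152, 77, 99]

at x=0,y=0 over L1,L2,L3,L4,L5:
after L1 α=3/4: [303/4, 303/4, 753/4]
after L2 α=2/7: [2507/28, 3475/28, 4797/28]
after L3 α=3/5: [2173/14, 1199/14, 5301/70]
after L4 α=2/7: [14897/98, 7507/98, 9669/98]
after L5 α=3/4: [27245/392, 70129/392, 40245/392]
→ [70, 179, 103]

at x=1,y=0 over L1,L2,L3,L4,L5:
after L1 α=0: [0, 0, 0]
after L2 α=2/3: [10/3, 54, 98]
after L3 α=4/7: [122/7, 718/7, 522/7]
after L4 α=4/7: [3362/49, 8958/49, 4282/49]
after L5 α=1/2: [15465/98, 16357/98, 3954/49]
→ [158, 167, 81]

(1,1) stack=L1,L2,L3,L4,L5,L6; from [0,0,0]:
after L1 α=1/4: [243/4, 61/4, 6]
after L2 α=5/8: [2849/32, 3643/32, 26]
after L3 α=1/2: [7969/64, 7995/64, 66]
after L4 α=3/7: [13009/112, 13707/112, 45]
after L5 α=3/4: [34849/448, 56379/448, 123]
after L6 α=1/7: [117987/1568, 202513/1568, 827/7]
rounded: [75, 129, 118]

query (0,1) [L1,L2,L3,L4,L5,L6] — begin 0,0,0
L1 α=3/5: [564/5, 288/5, 123/5]
L2 α=1/4: [693/5, 927/10, 719/20]
L3 α=2/3: [1063/15, 509/10, 7999/60]
L4 α=1/2: [1303/30, 2489/20, 19639/120]
L5 α=1/7: [2328/35, 7787/70, 22839/140]
L6 α=1/4: [3391/35, 29801/280, 93157/560]
rounded: [97, 106, 166]

at x=0,y=2 over L1,L2,L3,L4,L5,L7:
L1 α=1: [177, 181, 196]
L2 α=0: [177, 181, 196]
L3 α=1/2: [163, 201, 157]
L4 α=1/4: [149, 719/4, 719/4]
L5 α=4/5: [449/5, 4463/20, 1471/20]
L7 α=1/2: [767/5, 5763/40, 3891/40]
rounded: [153, 144, 97]


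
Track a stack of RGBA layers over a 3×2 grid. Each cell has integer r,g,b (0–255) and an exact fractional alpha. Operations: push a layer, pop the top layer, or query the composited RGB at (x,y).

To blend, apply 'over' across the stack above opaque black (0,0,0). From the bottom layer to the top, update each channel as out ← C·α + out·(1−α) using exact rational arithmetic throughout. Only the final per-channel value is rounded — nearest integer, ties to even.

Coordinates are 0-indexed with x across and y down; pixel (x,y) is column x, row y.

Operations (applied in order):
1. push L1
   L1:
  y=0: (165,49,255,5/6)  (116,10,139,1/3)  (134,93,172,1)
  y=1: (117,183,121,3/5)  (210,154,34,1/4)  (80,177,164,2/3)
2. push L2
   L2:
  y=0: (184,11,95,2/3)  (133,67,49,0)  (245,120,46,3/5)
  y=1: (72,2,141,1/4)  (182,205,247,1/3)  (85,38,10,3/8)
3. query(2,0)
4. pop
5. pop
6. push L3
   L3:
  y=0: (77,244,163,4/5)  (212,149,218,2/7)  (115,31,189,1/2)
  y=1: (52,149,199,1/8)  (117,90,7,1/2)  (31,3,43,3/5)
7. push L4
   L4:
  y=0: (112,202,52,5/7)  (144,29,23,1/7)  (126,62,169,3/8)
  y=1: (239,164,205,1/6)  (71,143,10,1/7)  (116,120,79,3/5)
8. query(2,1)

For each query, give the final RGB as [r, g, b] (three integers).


(2,0) stack=L1,L2; from [0,0,0]:
L1 α=1: [134, 93, 172]
L2 α=3/5: [1003/5, 546/5, 482/5]
→ [201, 109, 96]

at x=2,y=1 over L3,L4:
after L3 α=3/5: [93/5, 9/5, 129/5]
after L4 α=3/5: [1926/25, 1818/25, 1443/25]
→ [77, 73, 58]


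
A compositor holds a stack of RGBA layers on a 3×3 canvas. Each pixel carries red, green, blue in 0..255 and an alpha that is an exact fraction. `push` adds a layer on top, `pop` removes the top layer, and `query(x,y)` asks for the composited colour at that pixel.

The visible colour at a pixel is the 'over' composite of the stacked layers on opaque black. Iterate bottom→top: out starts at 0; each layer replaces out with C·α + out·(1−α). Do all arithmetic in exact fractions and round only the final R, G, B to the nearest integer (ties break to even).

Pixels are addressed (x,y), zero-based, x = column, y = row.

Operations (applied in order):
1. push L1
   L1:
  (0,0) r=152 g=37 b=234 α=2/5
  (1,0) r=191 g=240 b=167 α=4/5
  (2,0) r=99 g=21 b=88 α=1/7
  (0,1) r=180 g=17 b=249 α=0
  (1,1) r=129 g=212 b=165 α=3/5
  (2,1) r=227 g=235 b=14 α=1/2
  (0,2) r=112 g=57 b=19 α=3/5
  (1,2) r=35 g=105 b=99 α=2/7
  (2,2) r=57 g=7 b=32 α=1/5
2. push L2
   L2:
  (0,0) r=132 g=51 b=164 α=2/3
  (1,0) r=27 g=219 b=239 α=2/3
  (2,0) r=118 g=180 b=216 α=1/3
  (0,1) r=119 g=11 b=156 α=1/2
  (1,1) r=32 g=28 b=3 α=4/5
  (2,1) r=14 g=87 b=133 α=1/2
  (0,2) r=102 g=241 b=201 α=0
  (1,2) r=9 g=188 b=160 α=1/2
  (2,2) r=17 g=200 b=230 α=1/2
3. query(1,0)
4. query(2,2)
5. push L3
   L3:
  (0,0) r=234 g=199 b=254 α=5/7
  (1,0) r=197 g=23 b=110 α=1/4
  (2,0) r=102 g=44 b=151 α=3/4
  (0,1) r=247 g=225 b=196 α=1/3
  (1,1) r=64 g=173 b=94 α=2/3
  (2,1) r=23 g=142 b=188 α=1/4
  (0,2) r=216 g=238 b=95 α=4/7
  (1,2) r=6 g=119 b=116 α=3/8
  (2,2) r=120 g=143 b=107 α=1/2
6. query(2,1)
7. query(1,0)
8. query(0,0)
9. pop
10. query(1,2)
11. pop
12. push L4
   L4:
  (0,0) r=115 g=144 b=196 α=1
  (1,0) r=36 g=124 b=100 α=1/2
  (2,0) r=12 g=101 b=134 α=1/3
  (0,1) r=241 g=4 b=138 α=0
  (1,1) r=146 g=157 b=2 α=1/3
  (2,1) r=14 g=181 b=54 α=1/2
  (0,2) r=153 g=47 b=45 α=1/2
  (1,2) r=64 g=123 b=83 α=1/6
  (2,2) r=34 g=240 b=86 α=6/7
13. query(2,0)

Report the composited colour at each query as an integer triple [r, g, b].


(1,0) stack=L1,L2; from [0,0,0]:
+L1 (α=4/5) → [764/5, 192, 668/5]
+L2 (α=2/3) → [1034/15, 210, 3058/15]
rounded: [69, 210, 204]

(2,2) stack=L1,L2; from [0,0,0]:
after L1 α=1/5: [57/5, 7/5, 32/5]
after L2 α=1/2: [71/5, 1007/10, 591/5]
= [14, 101, 118]

at x=2,y=1 over L1,L2,L3:
after L1 α=1/2: [227/2, 235/2, 7]
after L2 α=1/2: [255/4, 409/4, 70]
after L3 α=1/4: [857/16, 1795/16, 199/2]
= [54, 112, 100]

at x=1,y=0 over L1,L2,L3:
after L1 α=4/5: [764/5, 192, 668/5]
after L2 α=2/3: [1034/15, 210, 3058/15]
after L3 α=1/4: [2019/20, 653/4, 902/5]
→ [101, 163, 180]

at x=0,y=0 over L1,L2,L3:
+L1 (α=2/5) → [304/5, 74/5, 468/5]
+L2 (α=2/3) → [1624/15, 584/15, 2108/15]
+L3 (α=5/7) → [20798/105, 2299/15, 23266/105]
rounded: [198, 153, 222]

(1,2) stack=L1,L2; from [0,0,0]:
+L1 (α=2/7) → [10, 30, 198/7]
+L2 (α=1/2) → [19/2, 109, 659/7]
= [10, 109, 94]

query (2,0) [L1,L4] — begin 0,0,0
L1 α=1/7: [99/7, 3, 88/7]
L4 α=1/3: [94/7, 107/3, 1114/21]
rounded: [13, 36, 53]
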